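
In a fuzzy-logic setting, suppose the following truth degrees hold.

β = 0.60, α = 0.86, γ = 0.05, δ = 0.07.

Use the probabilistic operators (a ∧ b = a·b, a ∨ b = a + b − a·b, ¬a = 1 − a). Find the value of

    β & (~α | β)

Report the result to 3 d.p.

~α = 1 − 0.8600 = 0.1400
~α | β = a + b − a·b on (0.1400, 0.6000) = 0.6560
β & (~α | β) = a·b on (0.6000, 0.6560) = 0.3936

0.394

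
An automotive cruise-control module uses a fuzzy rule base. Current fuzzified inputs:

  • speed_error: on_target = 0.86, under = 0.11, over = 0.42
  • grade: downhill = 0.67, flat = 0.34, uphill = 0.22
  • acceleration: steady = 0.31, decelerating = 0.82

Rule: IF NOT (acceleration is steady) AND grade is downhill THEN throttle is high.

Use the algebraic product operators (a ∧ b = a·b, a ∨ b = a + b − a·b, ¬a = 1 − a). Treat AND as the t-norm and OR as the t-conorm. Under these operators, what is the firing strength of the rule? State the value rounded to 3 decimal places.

firing strength: ¬steady=1−0.31=0.69, downhill=0.67; AND[a·b] → w = 0.4623

0.462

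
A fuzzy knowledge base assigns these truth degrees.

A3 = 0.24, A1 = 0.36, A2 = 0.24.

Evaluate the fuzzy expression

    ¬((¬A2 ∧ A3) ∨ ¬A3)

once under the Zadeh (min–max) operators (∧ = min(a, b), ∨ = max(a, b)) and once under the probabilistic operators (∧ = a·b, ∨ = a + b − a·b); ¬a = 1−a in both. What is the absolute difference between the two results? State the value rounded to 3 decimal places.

0.044

Under Zadeh (min–max):
  ¬A2 = 1 − 0.24 = 0.76
  ¬A2 ∧ A3 = min(a, b) on (0.76, 0.24) = 0.24
  ¬A3 = 1 − 0.24 = 0.76
  (¬A2 ∧ A3) ∨ ¬A3 = max(a, b) on (0.24, 0.76) = 0.76
  ¬((¬A2 ∧ A3) ∨ ¬A3) = 1 − 0.76 = 0.24
  → value = 0.2400
Under probabilistic:
  ¬A2 = 1 − 0.2400 = 0.7600
  ¬A2 ∧ A3 = a·b on (0.7600, 0.2400) = 0.1824
  ¬A3 = 1 − 0.2400 = 0.7600
  (¬A2 ∧ A3) ∨ ¬A3 = a + b − a·b on (0.1824, 0.7600) = 0.8038
  ¬((¬A2 ∧ A3) ∨ ¬A3) = 1 − 0.8038 = 0.1962
  → value = 0.1962
|0.2400 − 0.1962| = 0.044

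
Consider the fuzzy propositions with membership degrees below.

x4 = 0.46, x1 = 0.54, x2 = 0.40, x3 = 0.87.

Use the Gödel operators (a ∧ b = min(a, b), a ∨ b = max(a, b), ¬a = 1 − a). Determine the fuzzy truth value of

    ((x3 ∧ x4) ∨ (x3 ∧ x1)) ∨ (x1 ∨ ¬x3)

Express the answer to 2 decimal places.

x3 ∧ x4 = min(a, b) on (0.87, 0.46) = 0.46
x3 ∧ x1 = min(a, b) on (0.87, 0.54) = 0.54
(x3 ∧ x4) ∨ (x3 ∧ x1) = max(a, b) on (0.46, 0.54) = 0.54
¬x3 = 1 − 0.87 = 0.13
x1 ∨ ¬x3 = max(a, b) on (0.54, 0.13) = 0.54
((x3 ∧ x4) ∨ (x3 ∧ x1)) ∨ (x1 ∨ ¬x3) = max(a, b) on (0.54, 0.54) = 0.54

0.54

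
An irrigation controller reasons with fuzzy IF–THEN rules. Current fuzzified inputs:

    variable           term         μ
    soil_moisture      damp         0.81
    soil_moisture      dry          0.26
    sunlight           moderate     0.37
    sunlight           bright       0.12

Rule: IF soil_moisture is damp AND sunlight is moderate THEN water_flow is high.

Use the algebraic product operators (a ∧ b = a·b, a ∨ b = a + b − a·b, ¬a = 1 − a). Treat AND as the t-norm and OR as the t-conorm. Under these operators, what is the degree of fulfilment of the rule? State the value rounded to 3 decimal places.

firing strength: damp=0.81, moderate=0.37; AND[a·b] → w = 0.2997

0.300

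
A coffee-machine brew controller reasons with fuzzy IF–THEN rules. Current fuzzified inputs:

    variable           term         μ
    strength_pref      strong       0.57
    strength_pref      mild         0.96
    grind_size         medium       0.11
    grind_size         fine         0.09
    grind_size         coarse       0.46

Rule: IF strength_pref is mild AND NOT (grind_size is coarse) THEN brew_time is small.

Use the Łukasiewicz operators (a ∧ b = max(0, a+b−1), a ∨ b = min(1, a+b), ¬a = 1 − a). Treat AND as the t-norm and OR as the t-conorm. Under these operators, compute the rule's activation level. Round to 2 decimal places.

0.50

firing strength: mild=0.96, ¬coarse=1−0.46=0.54; AND[max(0, a+b−1)] → w = 0.50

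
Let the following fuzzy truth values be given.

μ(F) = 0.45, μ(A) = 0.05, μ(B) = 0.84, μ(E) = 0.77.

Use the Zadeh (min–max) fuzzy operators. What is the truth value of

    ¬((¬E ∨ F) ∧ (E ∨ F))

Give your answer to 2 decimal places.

¬E = 1 − 0.77 = 0.23
¬E ∨ F = max(a, b) on (0.23, 0.45) = 0.45
E ∨ F = max(a, b) on (0.77, 0.45) = 0.77
(¬E ∨ F) ∧ (E ∨ F) = min(a, b) on (0.45, 0.77) = 0.45
¬((¬E ∨ F) ∧ (E ∨ F)) = 1 − 0.45 = 0.55

0.55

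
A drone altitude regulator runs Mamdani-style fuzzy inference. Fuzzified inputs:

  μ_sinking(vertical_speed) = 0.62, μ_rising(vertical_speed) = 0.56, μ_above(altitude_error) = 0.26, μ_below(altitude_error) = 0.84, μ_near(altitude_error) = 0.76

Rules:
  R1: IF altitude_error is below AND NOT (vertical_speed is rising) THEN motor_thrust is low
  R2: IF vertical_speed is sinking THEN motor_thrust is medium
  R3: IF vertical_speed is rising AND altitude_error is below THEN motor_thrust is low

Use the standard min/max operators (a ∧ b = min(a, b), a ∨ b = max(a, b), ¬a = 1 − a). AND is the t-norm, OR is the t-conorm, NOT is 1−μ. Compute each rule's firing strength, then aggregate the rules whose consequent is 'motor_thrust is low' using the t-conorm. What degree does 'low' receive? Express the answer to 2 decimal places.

0.56

R1: below=0.84, ¬rising=1−0.56=0.44; AND[min(a, b)] → w = 0.44
R2: sinking=0.62 → w = 0.62
R3: rising=0.56, below=0.84; AND[min(a, b)] → w = 0.56
Rules with consequent 'low': {R1, R3} → strengths 0.44, 0.56
Aggregate via t-conorm [max(a, b)]: 0.56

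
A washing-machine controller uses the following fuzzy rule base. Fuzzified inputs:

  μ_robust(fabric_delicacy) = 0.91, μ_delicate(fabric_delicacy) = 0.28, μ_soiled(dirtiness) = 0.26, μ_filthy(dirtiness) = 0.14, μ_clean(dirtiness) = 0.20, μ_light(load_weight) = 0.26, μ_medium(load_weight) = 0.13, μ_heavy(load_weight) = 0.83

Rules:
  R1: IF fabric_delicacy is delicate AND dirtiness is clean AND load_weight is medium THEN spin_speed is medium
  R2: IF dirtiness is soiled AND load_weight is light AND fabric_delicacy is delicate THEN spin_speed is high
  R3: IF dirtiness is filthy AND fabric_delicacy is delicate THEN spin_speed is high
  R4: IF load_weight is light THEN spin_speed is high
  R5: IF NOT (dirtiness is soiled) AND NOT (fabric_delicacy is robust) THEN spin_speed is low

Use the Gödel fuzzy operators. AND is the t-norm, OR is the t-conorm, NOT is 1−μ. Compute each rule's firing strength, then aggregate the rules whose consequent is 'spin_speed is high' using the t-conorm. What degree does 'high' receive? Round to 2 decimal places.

R1: delicate=0.28, clean=0.20, medium=0.13; AND[min(a, b)] → w = 0.13
R2: soiled=0.26, light=0.26, delicate=0.28; AND[min(a, b)] → w = 0.26
R3: filthy=0.14, delicate=0.28; AND[min(a, b)] → w = 0.14
R4: light=0.26 → w = 0.26
R5: ¬soiled=1−0.26=0.74, ¬robust=1−0.91=0.09; AND[min(a, b)] → w = 0.09
Rules with consequent 'high': {R2, R3, R4} → strengths 0.26, 0.14, 0.26
Aggregate via t-conorm [max(a, b)]: 0.26

0.26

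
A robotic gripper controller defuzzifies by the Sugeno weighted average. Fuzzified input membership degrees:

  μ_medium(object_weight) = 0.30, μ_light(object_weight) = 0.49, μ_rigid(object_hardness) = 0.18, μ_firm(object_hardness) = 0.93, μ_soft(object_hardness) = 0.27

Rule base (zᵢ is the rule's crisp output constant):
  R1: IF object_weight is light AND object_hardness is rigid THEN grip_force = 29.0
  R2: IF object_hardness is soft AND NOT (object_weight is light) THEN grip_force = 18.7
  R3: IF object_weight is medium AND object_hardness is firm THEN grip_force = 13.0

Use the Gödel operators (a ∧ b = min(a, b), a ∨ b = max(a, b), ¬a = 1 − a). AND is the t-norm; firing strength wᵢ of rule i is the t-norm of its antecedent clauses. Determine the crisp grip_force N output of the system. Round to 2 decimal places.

18.89

R1 (z=29.0): light=0.49, rigid=0.18; AND[min(a, b)] → w = 0.18
R2 (z=18.7): soft=0.27, ¬light=1−0.49=0.51; AND[min(a, b)] → w = 0.27
R3 (z=13.0): medium=0.30, firm=0.93; AND[min(a, b)] → w = 0.30
Weighted average = (0.18·29.0 + 0.27·18.7 + 0.30·13.0) / (0.18 + 0.27 + 0.30)
  = 14.1690 / 0.7500 = 18.89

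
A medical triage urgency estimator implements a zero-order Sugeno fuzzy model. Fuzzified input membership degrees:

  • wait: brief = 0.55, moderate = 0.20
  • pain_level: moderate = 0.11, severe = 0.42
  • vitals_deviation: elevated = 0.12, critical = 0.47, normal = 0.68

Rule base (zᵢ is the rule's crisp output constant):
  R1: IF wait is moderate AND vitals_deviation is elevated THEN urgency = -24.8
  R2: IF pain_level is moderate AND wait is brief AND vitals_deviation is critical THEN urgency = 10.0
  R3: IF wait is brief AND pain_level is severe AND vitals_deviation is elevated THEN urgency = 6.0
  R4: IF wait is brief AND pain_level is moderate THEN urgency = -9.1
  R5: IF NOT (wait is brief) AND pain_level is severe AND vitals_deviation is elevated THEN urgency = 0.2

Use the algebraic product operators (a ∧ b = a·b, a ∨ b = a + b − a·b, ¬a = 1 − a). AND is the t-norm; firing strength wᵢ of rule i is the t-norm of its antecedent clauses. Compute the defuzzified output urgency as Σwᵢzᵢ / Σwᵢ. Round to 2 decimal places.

R1 (z=-24.8): moderate=0.20, elevated=0.12; AND[a·b] → w = 0.0240
R2 (z=10.0): moderate=0.11, brief=0.55, critical=0.47; AND[a·b] → w = 0.0284
R3 (z=6.0): brief=0.55, severe=0.42, elevated=0.12; AND[a·b] → w = 0.0277
R4 (z=-9.1): brief=0.55, moderate=0.11; AND[a·b] → w = 0.0605
R5 (z=0.2): ¬brief=1−0.55=0.45, severe=0.42, elevated=0.12; AND[a·b] → w = 0.0227
Weighted average = (0.0240·-24.8 + 0.0284·10.0 + 0.0277·6.0 + 0.0605·-9.1 + 0.0227·0.2) / (0.0240 + 0.0284 + 0.0277 + 0.0605 + 0.0227)
  = -0.6905 / 0.1633 = -4.23

-4.23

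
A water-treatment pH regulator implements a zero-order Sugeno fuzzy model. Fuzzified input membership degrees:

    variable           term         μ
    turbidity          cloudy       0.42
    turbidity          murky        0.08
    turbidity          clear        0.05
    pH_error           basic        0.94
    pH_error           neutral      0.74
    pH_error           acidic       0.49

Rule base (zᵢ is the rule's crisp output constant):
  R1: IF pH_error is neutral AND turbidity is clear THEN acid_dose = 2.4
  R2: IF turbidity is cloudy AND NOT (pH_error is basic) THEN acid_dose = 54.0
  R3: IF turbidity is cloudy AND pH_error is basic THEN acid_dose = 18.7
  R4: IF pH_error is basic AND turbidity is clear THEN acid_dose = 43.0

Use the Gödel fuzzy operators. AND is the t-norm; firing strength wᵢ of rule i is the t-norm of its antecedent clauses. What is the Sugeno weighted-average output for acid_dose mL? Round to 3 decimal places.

R1 (z=2.4): neutral=0.74, clear=0.05; AND[min(a, b)] → w = 0.05
R2 (z=54.0): cloudy=0.42, ¬basic=1−0.94=0.06; AND[min(a, b)] → w = 0.06
R3 (z=18.7): cloudy=0.42, basic=0.94; AND[min(a, b)] → w = 0.42
R4 (z=43.0): basic=0.94, clear=0.05; AND[min(a, b)] → w = 0.05
Weighted average = (0.05·2.4 + 0.06·54.0 + 0.42·18.7 + 0.05·43.0) / (0.05 + 0.06 + 0.42 + 0.05)
  = 13.3640 / 0.5800 = 23.041

23.041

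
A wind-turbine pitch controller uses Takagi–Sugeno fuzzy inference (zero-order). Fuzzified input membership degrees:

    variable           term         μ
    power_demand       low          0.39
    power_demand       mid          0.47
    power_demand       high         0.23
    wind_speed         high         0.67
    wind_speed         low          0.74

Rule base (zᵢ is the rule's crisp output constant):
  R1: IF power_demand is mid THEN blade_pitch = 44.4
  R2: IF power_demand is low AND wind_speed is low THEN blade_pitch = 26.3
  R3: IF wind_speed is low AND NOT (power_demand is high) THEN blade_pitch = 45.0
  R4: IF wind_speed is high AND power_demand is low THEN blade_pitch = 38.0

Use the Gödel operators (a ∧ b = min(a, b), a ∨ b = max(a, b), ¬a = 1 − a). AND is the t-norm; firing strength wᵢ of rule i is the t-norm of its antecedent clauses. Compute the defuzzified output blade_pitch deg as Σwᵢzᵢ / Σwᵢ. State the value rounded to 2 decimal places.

R1 (z=44.4): mid=0.47 → w = 0.47
R2 (z=26.3): low=0.39, low=0.74; AND[min(a, b)] → w = 0.39
R3 (z=45.0): low=0.74, ¬high=1−0.23=0.77; AND[min(a, b)] → w = 0.74
R4 (z=38.0): high=0.67, low=0.39; AND[min(a, b)] → w = 0.39
Weighted average = (0.47·44.4 + 0.39·26.3 + 0.74·45.0 + 0.39·38.0) / (0.47 + 0.39 + 0.74 + 0.39)
  = 79.2450 / 1.9900 = 39.82

39.82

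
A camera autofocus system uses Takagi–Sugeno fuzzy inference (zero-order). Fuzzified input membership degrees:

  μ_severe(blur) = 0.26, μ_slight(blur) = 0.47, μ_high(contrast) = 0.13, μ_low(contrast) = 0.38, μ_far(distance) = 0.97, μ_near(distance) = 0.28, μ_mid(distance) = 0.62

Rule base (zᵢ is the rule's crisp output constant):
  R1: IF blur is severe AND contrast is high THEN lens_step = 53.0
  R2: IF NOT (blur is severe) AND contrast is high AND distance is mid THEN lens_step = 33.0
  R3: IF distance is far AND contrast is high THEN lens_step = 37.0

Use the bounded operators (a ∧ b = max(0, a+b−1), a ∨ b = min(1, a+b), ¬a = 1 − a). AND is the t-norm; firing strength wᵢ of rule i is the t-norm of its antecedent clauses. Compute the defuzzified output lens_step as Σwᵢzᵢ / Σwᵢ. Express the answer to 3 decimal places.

37.000

R1 (z=53.0): severe=0.26, high=0.13; AND[max(0, a+b−1)] → w = 0.00
R2 (z=33.0): ¬severe=1−0.26=0.74, high=0.13, mid=0.62; AND[max(0, a+b−1)] → w = 0.00
R3 (z=37.0): far=0.97, high=0.13; AND[max(0, a+b−1)] → w = 0.10
Weighted average = (0.00·53.0 + 0.00·33.0 + 0.10·37.0) / (0.00 + 0.00 + 0.10)
  = 3.7000 / 0.1000 = 37.000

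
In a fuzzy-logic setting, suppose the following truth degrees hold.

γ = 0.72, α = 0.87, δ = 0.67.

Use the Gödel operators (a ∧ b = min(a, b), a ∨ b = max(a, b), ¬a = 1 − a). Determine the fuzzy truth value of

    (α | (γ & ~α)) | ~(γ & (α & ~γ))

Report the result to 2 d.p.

~α = 1 − 0.87 = 0.13
γ & ~α = min(a, b) on (0.72, 0.13) = 0.13
α | (γ & ~α) = max(a, b) on (0.87, 0.13) = 0.87
~γ = 1 − 0.72 = 0.28
α & ~γ = min(a, b) on (0.87, 0.28) = 0.28
γ & (α & ~γ) = min(a, b) on (0.72, 0.28) = 0.28
~(γ & (α & ~γ)) = 1 − 0.28 = 0.72
(α | (γ & ~α)) | ~(γ & (α & ~γ)) = max(a, b) on (0.87, 0.72) = 0.87

0.87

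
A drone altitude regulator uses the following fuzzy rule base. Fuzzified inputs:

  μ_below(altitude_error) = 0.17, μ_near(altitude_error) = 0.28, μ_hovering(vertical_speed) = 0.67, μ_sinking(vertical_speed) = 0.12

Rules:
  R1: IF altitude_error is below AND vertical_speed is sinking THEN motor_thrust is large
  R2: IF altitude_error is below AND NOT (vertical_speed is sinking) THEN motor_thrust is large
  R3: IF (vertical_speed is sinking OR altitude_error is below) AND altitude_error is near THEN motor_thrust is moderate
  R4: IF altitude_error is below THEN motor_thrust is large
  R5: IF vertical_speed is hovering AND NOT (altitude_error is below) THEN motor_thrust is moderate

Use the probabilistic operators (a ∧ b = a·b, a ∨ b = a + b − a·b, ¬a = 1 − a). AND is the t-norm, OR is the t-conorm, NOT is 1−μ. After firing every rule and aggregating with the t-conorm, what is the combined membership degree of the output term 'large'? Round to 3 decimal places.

R1: below=0.17, sinking=0.12; AND[a·b] → w = 0.0204
R2: below=0.17, ¬sinking=1−0.12=0.88; AND[a·b] → w = 0.1496
R3: (sinking=0.12 OR below=0.17) = 0.2696; AND[a·b] with near=0.28 → w = 0.0755
R4: below=0.17 → w = 0.1700
R5: hovering=0.67, ¬below=1−0.17=0.83; AND[a·b] → w = 0.5561
Rules with consequent 'large': {R1, R2, R4} → strengths 0.0204, 0.1496, 0.1700
Aggregate via t-conorm [a + b − a·b]: 0.3086

0.309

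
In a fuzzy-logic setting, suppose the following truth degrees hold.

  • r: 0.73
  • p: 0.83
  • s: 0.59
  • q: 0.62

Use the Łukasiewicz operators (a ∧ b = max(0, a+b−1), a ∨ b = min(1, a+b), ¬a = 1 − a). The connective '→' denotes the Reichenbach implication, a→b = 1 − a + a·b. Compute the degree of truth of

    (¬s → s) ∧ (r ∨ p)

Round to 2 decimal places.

¬s = 1 − 0.59 = 0.41
¬s → s  [Reichenbach: 1 − a + a·b] with a=0.41, b=0.59 → 0.83
r ∨ p = min(1, a+b) on (0.73, 0.83) = 1.00
(¬s → s) ∧ (r ∨ p) = max(0, a+b−1) on (0.83, 1.00) = 0.83

0.83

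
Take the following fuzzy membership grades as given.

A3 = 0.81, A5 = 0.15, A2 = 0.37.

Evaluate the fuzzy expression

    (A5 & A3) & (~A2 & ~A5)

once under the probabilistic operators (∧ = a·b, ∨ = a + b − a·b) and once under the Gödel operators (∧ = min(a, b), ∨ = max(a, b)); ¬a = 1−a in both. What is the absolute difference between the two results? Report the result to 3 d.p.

Under probabilistic:
  A5 & A3 = a·b on (0.1500, 0.8100) = 0.1215
  ~A2 = 1 − 0.3700 = 0.6300
  ~A5 = 1 − 0.1500 = 0.8500
  ~A2 & ~A5 = a·b on (0.6300, 0.8500) = 0.5355
  (A5 & A3) & (~A2 & ~A5) = a·b on (0.1215, 0.5355) = 0.0651
  → value = 0.0651
Under Gödel:
  A5 & A3 = min(a, b) on (0.15, 0.81) = 0.15
  ~A2 = 1 − 0.37 = 0.63
  ~A5 = 1 − 0.15 = 0.85
  ~A2 & ~A5 = min(a, b) on (0.63, 0.85) = 0.63
  (A5 & A3) & (~A2 & ~A5) = min(a, b) on (0.15, 0.63) = 0.15
  → value = 0.1500
|0.0651 − 0.1500| = 0.085

0.085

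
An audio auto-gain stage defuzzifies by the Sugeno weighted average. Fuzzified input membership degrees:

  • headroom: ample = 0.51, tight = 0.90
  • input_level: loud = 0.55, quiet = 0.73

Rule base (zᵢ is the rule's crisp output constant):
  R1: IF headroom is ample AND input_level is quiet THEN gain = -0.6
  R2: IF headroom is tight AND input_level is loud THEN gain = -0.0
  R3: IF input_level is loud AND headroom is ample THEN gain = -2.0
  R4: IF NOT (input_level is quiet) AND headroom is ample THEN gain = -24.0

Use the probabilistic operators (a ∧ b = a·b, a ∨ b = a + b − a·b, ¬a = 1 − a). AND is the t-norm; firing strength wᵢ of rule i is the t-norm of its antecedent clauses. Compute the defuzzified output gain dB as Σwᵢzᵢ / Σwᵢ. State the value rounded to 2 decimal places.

R1 (z=-0.6): ample=0.51, quiet=0.73; AND[a·b] → w = 0.3723
R2 (z=-0.0): tight=0.90, loud=0.55; AND[a·b] → w = 0.4950
R3 (z=-2.0): loud=0.55, ample=0.51; AND[a·b] → w = 0.2805
R4 (z=-24.0): ¬quiet=1−0.73=0.27, ample=0.51; AND[a·b] → w = 0.1377
Weighted average = (0.3723·-0.6 + 0.4950·-0.0 + 0.2805·-2.0 + 0.1377·-24.0) / (0.3723 + 0.4950 + 0.2805 + 0.1377)
  = -4.0892 / 1.2855 = -3.18

-3.18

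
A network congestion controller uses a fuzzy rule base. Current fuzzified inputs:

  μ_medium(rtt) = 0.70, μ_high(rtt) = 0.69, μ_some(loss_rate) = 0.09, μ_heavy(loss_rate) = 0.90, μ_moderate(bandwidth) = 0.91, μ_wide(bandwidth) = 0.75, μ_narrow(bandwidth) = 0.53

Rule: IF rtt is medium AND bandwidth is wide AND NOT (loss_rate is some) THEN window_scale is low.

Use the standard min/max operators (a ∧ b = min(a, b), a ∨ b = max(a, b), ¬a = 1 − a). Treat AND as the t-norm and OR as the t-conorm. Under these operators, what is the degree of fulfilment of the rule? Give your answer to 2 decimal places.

firing strength: medium=0.70, wide=0.75, ¬some=1−0.09=0.91; AND[min(a, b)] → w = 0.70

0.70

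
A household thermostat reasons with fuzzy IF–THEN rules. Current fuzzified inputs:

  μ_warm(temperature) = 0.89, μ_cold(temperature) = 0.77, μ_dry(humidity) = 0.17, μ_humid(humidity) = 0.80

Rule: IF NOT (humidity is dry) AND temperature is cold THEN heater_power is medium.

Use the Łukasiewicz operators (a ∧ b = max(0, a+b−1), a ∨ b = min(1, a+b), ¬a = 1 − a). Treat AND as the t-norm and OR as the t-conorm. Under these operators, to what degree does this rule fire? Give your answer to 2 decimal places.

0.60

firing strength: ¬dry=1−0.17=0.83, cold=0.77; AND[max(0, a+b−1)] → w = 0.60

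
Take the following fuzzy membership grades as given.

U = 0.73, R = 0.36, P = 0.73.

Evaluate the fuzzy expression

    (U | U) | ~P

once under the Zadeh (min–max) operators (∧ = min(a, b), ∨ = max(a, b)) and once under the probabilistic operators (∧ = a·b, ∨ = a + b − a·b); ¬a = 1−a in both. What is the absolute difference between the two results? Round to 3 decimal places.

0.217

Under Zadeh (min–max):
  U | U = max(a, b) on (0.73, 0.73) = 0.73
  ~P = 1 − 0.73 = 0.27
  (U | U) | ~P = max(a, b) on (0.73, 0.27) = 0.73
  → value = 0.7300
Under probabilistic:
  U | U = a + b − a·b on (0.7300, 0.7300) = 0.9271
  ~P = 1 − 0.7300 = 0.2700
  (U | U) | ~P = a + b − a·b on (0.9271, 0.2700) = 0.9468
  → value = 0.9468
|0.7300 − 0.9468| = 0.217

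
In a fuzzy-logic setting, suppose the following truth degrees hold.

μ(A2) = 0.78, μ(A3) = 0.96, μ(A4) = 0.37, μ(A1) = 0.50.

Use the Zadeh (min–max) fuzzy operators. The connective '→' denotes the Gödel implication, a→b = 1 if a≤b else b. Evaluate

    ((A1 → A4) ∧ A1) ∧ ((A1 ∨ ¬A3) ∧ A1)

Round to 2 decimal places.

A1 → A4  [Gödel: 1 if a≤b else b] with a=0.50, b=0.37 → 0.37
(A1 → A4) ∧ A1 = min(a, b) on (0.37, 0.50) = 0.37
¬A3 = 1 − 0.96 = 0.04
A1 ∨ ¬A3 = max(a, b) on (0.50, 0.04) = 0.50
(A1 ∨ ¬A3) ∧ A1 = min(a, b) on (0.50, 0.50) = 0.50
((A1 → A4) ∧ A1) ∧ ((A1 ∨ ¬A3) ∧ A1) = min(a, b) on (0.37, 0.50) = 0.37

0.37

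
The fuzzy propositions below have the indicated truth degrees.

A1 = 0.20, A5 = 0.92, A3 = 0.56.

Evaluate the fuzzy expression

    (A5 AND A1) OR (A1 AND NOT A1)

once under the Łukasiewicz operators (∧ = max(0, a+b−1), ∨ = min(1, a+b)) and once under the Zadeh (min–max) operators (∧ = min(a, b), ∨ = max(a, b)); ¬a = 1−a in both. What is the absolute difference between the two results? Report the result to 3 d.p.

0.080

Under Łukasiewicz:
  A5 AND A1 = max(0, a+b−1) on (0.92, 0.20) = 0.12
  NOT A1 = 1 − 0.20 = 0.80
  A1 AND NOT A1 = max(0, a+b−1) on (0.20, 0.80) = 0.00
  (A5 AND A1) OR (A1 AND NOT A1) = min(1, a+b) on (0.12, 0.00) = 0.12
  → value = 0.1200
Under Zadeh (min–max):
  A5 AND A1 = min(a, b) on (0.92, 0.20) = 0.20
  NOT A1 = 1 − 0.20 = 0.80
  A1 AND NOT A1 = min(a, b) on (0.20, 0.80) = 0.20
  (A5 AND A1) OR (A1 AND NOT A1) = max(a, b) on (0.20, 0.20) = 0.20
  → value = 0.2000
|0.1200 − 0.2000| = 0.080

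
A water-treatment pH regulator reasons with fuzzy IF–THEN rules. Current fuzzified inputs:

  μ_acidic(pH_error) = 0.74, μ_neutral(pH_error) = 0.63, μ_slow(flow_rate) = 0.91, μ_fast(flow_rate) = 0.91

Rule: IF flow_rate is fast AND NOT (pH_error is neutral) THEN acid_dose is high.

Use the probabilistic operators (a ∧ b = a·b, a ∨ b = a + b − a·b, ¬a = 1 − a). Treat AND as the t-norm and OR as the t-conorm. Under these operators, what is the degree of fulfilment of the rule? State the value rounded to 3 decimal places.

0.337

firing strength: fast=0.91, ¬neutral=1−0.63=0.37; AND[a·b] → w = 0.3367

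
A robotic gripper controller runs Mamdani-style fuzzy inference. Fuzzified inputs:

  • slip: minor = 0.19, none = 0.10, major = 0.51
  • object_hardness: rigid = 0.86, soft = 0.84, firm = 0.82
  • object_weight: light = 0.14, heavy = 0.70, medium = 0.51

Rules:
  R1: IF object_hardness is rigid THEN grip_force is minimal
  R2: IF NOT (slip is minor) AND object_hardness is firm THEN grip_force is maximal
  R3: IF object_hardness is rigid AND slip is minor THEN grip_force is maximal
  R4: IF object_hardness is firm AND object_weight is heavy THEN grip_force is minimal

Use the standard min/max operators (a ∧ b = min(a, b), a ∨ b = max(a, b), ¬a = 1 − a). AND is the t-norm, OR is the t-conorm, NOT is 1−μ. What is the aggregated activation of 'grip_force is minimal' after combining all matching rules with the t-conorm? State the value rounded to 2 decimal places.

0.86

R1: rigid=0.86 → w = 0.86
R2: ¬minor=1−0.19=0.81, firm=0.82; AND[min(a, b)] → w = 0.81
R3: rigid=0.86, minor=0.19; AND[min(a, b)] → w = 0.19
R4: firm=0.82, heavy=0.70; AND[min(a, b)] → w = 0.70
Rules with consequent 'minimal': {R1, R4} → strengths 0.86, 0.70
Aggregate via t-conorm [max(a, b)]: 0.86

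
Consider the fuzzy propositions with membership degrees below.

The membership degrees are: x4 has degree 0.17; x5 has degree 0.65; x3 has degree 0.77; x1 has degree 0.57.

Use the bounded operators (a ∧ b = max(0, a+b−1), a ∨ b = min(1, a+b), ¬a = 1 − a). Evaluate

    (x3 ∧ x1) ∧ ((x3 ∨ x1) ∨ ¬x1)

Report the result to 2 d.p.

x3 ∧ x1 = max(0, a+b−1) on (0.77, 0.57) = 0.34
x3 ∨ x1 = min(1, a+b) on (0.77, 0.57) = 1.00
¬x1 = 1 − 0.57 = 0.43
(x3 ∨ x1) ∨ ¬x1 = min(1, a+b) on (1.00, 0.43) = 1.00
(x3 ∧ x1) ∧ ((x3 ∨ x1) ∨ ¬x1) = max(0, a+b−1) on (0.34, 1.00) = 0.34

0.34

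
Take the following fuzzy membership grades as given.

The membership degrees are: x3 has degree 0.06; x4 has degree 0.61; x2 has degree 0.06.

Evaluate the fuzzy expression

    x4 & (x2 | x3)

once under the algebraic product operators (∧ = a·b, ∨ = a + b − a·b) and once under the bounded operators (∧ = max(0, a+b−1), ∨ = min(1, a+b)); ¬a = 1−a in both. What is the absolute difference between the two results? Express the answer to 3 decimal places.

Under algebraic product:
  x2 | x3 = a + b − a·b on (0.0600, 0.0600) = 0.1164
  x4 & (x2 | x3) = a·b on (0.6100, 0.1164) = 0.0710
  → value = 0.0710
Under bounded:
  x2 | x3 = min(1, a+b) on (0.06, 0.06) = 0.12
  x4 & (x2 | x3) = max(0, a+b−1) on (0.61, 0.12) = 0.00
  → value = 0.0000
|0.0710 − 0.0000| = 0.071

0.071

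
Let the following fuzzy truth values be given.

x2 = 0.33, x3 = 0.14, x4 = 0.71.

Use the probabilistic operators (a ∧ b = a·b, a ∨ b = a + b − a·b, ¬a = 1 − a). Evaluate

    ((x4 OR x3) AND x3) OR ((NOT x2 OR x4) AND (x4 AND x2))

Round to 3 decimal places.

x4 OR x3 = a + b − a·b on (0.7100, 0.1400) = 0.7506
(x4 OR x3) AND x3 = a·b on (0.7506, 0.1400) = 0.1051
NOT x2 = 1 − 0.3300 = 0.6700
NOT x2 OR x4 = a + b − a·b on (0.6700, 0.7100) = 0.9043
x4 AND x2 = a·b on (0.7100, 0.3300) = 0.2343
(NOT x2 OR x4) AND (x4 AND x2) = a·b on (0.9043, 0.2343) = 0.2119
((x4 OR x3) AND x3) OR ((NOT x2 OR x4) AND (x4 AND x2)) = a + b − a·b on (0.1051, 0.2119) = 0.2947

0.295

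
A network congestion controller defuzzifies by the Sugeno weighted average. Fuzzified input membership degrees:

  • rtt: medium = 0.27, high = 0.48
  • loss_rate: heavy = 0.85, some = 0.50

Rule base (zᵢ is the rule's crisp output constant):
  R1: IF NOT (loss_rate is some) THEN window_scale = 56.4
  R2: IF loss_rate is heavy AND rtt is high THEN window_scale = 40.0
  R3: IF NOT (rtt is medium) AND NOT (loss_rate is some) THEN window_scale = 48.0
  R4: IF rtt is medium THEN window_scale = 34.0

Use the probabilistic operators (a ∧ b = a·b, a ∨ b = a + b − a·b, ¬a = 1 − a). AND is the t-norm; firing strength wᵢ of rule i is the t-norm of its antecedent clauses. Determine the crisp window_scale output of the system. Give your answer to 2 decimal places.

R1 (z=56.4): ¬some=1−0.50=0.50 → w = 0.5000
R2 (z=40.0): heavy=0.85, high=0.48; AND[a·b] → w = 0.4080
R3 (z=48.0): ¬medium=1−0.27=0.73, ¬some=1−0.50=0.50; AND[a·b] → w = 0.3650
R4 (z=34.0): medium=0.27 → w = 0.2700
Weighted average = (0.5000·56.4 + 0.4080·40.0 + 0.3650·48.0 + 0.2700·34.0) / (0.5000 + 0.4080 + 0.3650 + 0.2700)
  = 71.2200 / 1.5430 = 46.16

46.16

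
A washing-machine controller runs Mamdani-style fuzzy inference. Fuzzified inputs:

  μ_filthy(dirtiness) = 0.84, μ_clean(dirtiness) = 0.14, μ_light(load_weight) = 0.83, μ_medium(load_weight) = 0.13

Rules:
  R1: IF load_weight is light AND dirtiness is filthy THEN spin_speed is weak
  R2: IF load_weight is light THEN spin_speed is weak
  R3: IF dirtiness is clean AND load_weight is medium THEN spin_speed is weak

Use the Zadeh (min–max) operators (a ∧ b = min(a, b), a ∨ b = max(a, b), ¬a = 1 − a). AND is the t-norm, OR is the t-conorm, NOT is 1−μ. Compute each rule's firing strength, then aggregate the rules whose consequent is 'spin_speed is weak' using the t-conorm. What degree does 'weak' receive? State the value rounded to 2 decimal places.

R1: light=0.83, filthy=0.84; AND[min(a, b)] → w = 0.83
R2: light=0.83 → w = 0.83
R3: clean=0.14, medium=0.13; AND[min(a, b)] → w = 0.13
Rules with consequent 'weak': {R1, R2, R3} → strengths 0.83, 0.83, 0.13
Aggregate via t-conorm [max(a, b)]: 0.83

0.83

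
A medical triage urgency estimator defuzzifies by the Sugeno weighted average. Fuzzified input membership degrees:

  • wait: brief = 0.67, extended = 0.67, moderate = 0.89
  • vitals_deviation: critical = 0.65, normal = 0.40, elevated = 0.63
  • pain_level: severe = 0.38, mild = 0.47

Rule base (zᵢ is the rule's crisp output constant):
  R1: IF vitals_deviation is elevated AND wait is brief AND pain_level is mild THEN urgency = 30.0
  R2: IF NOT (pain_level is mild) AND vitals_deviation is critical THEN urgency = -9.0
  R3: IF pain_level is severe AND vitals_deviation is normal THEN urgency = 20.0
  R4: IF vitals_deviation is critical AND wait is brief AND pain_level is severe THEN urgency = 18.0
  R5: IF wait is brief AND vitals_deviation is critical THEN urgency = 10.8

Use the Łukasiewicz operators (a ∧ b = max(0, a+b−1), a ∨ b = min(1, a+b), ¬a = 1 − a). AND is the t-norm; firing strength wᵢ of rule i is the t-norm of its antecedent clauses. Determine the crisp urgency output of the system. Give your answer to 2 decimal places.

3.67

R1 (z=30.0): elevated=0.63, brief=0.67, mild=0.47; AND[max(0, a+b−1)] → w = 0.00
R2 (z=-9.0): ¬mild=1−0.47=0.53, critical=0.65; AND[max(0, a+b−1)] → w = 0.18
R3 (z=20.0): severe=0.38, normal=0.40; AND[max(0, a+b−1)] → w = 0.00
R4 (z=18.0): critical=0.65, brief=0.67, severe=0.38; AND[max(0, a+b−1)] → w = 0.00
R5 (z=10.8): brief=0.67, critical=0.65; AND[max(0, a+b−1)] → w = 0.32
Weighted average = (0.00·30.0 + 0.18·-9.0 + 0.00·20.0 + 0.00·18.0 + 0.32·10.8) / (0.00 + 0.18 + 0.00 + 0.00 + 0.32)
  = 1.8360 / 0.5000 = 3.67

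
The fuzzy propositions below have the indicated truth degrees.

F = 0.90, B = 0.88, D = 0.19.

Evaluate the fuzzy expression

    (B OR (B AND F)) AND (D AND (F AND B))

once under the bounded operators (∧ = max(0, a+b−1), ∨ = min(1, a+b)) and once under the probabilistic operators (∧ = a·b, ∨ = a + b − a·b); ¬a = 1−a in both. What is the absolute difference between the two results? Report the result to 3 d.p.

0.147

Under bounded:
  B AND F = max(0, a+b−1) on (0.88, 0.90) = 0.78
  B OR (B AND F) = min(1, a+b) on (0.88, 0.78) = 1.00
  F AND B = max(0, a+b−1) on (0.90, 0.88) = 0.78
  D AND (F AND B) = max(0, a+b−1) on (0.19, 0.78) = 0.00
  (B OR (B AND F)) AND (D AND (F AND B)) = max(0, a+b−1) on (1.00, 0.00) = 0.00
  → value = 0.0000
Under probabilistic:
  B AND F = a·b on (0.8800, 0.9000) = 0.7920
  B OR (B AND F) = a + b − a·b on (0.8800, 0.7920) = 0.9750
  F AND B = a·b on (0.9000, 0.8800) = 0.7920
  D AND (F AND B) = a·b on (0.1900, 0.7920) = 0.1505
  (B OR (B AND F)) AND (D AND (F AND B)) = a·b on (0.9750, 0.1505) = 0.1467
  → value = 0.1467
|0.0000 − 0.1467| = 0.147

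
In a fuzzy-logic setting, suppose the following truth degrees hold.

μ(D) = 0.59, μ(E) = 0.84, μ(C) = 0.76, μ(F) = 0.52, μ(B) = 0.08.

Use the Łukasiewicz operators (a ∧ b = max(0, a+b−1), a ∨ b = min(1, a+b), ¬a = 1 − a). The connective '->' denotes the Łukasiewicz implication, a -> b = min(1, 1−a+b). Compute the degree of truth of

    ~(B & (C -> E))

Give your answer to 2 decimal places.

0.92

C -> E  [Łukasiewicz: min(1, 1−a+b)] with a=0.76, b=0.84 → 1.00
B & (C -> E) = max(0, a+b−1) on (0.08, 1.00) = 0.08
~(B & (C -> E)) = 1 − 0.08 = 0.92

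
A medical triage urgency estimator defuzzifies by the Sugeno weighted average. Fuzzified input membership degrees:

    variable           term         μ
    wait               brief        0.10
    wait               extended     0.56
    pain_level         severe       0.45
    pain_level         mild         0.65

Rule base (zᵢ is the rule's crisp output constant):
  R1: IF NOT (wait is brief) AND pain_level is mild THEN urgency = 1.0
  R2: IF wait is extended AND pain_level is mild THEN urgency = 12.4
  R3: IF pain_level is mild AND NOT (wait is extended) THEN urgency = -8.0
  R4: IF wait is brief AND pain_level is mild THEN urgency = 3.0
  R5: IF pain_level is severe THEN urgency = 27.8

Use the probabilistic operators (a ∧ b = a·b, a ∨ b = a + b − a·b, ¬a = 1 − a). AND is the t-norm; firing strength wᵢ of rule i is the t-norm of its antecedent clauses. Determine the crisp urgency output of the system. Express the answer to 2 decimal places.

8.87

R1 (z=1.0): ¬brief=1−0.10=0.90, mild=0.65; AND[a·b] → w = 0.5850
R2 (z=12.4): extended=0.56, mild=0.65; AND[a·b] → w = 0.3640
R3 (z=-8.0): mild=0.65, ¬extended=1−0.56=0.44; AND[a·b] → w = 0.2860
R4 (z=3.0): brief=0.10, mild=0.65; AND[a·b] → w = 0.0650
R5 (z=27.8): severe=0.45 → w = 0.4500
Weighted average = (0.5850·1.0 + 0.3640·12.4 + 0.2860·-8.0 + 0.0650·3.0 + 0.4500·27.8) / (0.5850 + 0.3640 + 0.2860 + 0.0650 + 0.4500)
  = 15.5156 / 1.7500 = 8.87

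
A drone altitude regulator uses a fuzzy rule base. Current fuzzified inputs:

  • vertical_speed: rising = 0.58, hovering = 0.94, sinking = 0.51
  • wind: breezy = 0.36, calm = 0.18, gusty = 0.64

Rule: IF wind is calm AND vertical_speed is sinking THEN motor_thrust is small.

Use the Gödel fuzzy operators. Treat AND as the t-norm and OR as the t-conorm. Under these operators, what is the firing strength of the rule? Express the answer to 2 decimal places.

0.18

firing strength: calm=0.18, sinking=0.51; AND[min(a, b)] → w = 0.18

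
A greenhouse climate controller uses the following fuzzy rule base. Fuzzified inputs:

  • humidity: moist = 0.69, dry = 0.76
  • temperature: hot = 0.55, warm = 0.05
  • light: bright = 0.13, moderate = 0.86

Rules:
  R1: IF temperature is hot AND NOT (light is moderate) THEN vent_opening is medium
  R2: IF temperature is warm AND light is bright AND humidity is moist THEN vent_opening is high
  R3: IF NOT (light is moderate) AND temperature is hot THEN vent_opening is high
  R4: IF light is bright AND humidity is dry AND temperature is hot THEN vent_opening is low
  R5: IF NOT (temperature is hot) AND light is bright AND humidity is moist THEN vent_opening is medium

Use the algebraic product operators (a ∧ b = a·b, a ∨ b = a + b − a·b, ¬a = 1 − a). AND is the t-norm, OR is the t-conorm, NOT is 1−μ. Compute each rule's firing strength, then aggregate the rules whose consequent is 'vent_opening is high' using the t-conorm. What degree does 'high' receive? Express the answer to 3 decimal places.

0.081

R1: hot=0.55, ¬moderate=1−0.86=0.14; AND[a·b] → w = 0.0770
R2: warm=0.05, bright=0.13, moist=0.69; AND[a·b] → w = 0.0045
R3: ¬moderate=1−0.86=0.14, hot=0.55; AND[a·b] → w = 0.0770
R4: bright=0.13, dry=0.76, hot=0.55; AND[a·b] → w = 0.0543
R5: ¬hot=1−0.55=0.45, bright=0.13, moist=0.69; AND[a·b] → w = 0.0404
Rules with consequent 'high': {R2, R3} → strengths 0.0045, 0.0770
Aggregate via t-conorm [a + b − a·b]: 0.0811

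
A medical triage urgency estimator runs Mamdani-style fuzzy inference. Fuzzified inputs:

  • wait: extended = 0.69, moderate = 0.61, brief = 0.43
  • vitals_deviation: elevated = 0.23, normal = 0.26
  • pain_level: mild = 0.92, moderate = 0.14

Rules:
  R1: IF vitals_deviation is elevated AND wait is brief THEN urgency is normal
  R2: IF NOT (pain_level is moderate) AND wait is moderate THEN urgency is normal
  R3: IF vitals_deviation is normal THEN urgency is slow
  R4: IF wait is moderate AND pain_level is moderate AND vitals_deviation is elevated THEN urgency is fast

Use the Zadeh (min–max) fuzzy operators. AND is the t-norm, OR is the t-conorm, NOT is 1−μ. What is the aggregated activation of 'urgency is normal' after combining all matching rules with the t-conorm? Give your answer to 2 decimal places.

0.61

R1: elevated=0.23, brief=0.43; AND[min(a, b)] → w = 0.23
R2: ¬moderate=1−0.14=0.86, moderate=0.61; AND[min(a, b)] → w = 0.61
R3: normal=0.26 → w = 0.26
R4: moderate=0.61, moderate=0.14, elevated=0.23; AND[min(a, b)] → w = 0.14
Rules with consequent 'normal': {R1, R2} → strengths 0.23, 0.61
Aggregate via t-conorm [max(a, b)]: 0.61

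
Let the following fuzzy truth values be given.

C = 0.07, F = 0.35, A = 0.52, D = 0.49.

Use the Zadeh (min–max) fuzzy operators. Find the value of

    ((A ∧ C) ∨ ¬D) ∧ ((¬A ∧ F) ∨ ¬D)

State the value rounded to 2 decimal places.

A ∧ C = min(a, b) on (0.52, 0.07) = 0.07
¬D = 1 − 0.49 = 0.51
(A ∧ C) ∨ ¬D = max(a, b) on (0.07, 0.51) = 0.51
¬A = 1 − 0.52 = 0.48
¬A ∧ F = min(a, b) on (0.48, 0.35) = 0.35
¬D = 1 − 0.49 = 0.51
(¬A ∧ F) ∨ ¬D = max(a, b) on (0.35, 0.51) = 0.51
((A ∧ C) ∨ ¬D) ∧ ((¬A ∧ F) ∨ ¬D) = min(a, b) on (0.51, 0.51) = 0.51

0.51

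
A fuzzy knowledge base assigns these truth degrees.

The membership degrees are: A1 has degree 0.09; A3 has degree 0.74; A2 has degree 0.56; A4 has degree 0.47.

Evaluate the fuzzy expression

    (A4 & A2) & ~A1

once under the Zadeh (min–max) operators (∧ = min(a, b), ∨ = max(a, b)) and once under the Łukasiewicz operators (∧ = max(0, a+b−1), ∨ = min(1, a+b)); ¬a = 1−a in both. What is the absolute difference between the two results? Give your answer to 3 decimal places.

0.470

Under Zadeh (min–max):
  A4 & A2 = min(a, b) on (0.47, 0.56) = 0.47
  ~A1 = 1 − 0.09 = 0.91
  (A4 & A2) & ~A1 = min(a, b) on (0.47, 0.91) = 0.47
  → value = 0.4700
Under Łukasiewicz:
  A4 & A2 = max(0, a+b−1) on (0.47, 0.56) = 0.03
  ~A1 = 1 − 0.09 = 0.91
  (A4 & A2) & ~A1 = max(0, a+b−1) on (0.03, 0.91) = 0.00
  → value = 0.0000
|0.4700 − 0.0000| = 0.470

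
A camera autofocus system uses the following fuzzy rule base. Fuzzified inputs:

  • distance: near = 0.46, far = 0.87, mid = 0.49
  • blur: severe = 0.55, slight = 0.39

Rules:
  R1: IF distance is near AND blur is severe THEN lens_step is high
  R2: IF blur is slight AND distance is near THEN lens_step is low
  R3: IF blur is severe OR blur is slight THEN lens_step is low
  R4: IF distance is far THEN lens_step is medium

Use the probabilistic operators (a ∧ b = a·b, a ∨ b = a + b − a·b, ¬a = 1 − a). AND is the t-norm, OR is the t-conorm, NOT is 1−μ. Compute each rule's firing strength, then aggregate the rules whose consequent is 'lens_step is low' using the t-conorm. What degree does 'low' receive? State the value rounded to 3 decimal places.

R1: near=0.46, severe=0.55; AND[a·b] → w = 0.2530
R2: slight=0.39, near=0.46; AND[a·b] → w = 0.1794
R3: severe=0.55, slight=0.39; OR[a + b − a·b] → w = 0.7255
R4: far=0.87 → w = 0.8700
Rules with consequent 'low': {R2, R3} → strengths 0.1794, 0.7255
Aggregate via t-conorm [a + b − a·b]: 0.7747

0.775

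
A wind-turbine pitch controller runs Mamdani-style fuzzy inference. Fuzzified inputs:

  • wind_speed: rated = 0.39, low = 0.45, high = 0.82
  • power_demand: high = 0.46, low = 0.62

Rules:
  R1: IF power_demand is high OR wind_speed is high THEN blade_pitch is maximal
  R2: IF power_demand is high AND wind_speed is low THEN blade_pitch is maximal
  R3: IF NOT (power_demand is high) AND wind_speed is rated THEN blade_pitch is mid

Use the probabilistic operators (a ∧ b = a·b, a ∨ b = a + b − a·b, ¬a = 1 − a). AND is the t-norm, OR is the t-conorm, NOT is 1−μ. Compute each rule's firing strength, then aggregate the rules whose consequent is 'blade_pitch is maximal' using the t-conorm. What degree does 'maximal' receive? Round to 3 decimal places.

R1: high=0.46, high=0.82; OR[a + b − a·b] → w = 0.9028
R2: high=0.46, low=0.45; AND[a·b] → w = 0.2070
R3: ¬high=1−0.46=0.54, rated=0.39; AND[a·b] → w = 0.2106
Rules with consequent 'maximal': {R1, R2} → strengths 0.9028, 0.2070
Aggregate via t-conorm [a + b − a·b]: 0.9229

0.923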